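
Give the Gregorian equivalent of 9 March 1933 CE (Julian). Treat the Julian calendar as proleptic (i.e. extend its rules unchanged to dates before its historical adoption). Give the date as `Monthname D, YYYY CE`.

At this point the Julian calendar is 13 days behind the Gregorian.
9 March 1933 Julian + 13 days → 22 March 1933 Gregorian.

March 22, 1933 CE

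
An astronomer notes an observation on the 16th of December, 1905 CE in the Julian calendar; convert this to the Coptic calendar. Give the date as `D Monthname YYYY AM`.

20 Koiak 1622 AM

Julian Day Number of the source date = 2417209.
Converting JDN 2417209 to the Coptic calendar gives 20 Koiak 1622 AM.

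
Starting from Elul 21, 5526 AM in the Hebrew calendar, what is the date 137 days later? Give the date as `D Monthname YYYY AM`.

10 Shevat 5527 AM

The starting date is JDN 2366316; 2366316 + 137 = 2366453.
JDN 2366453 corresponds to 10 Shevat 5527 AM.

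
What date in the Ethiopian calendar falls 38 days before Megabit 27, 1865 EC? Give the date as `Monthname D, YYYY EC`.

Yekatit 19, 1865 EC

Counting 38 days back from JDN 2405253 reaches JDN 2405215, which is Yekatit 19, 1865 EC.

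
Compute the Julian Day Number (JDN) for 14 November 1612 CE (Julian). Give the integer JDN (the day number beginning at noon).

In the Gregorian calendar the same day is 24 November 1612.
JDN 2400001 is 17 November 1858 CE (Gregorian), MJD 0; the target day is −89842 days from there, so JDN = 2310159.

2310159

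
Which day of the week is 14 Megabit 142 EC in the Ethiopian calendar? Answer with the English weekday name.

In the proleptic Gregorian calendar this is 9 March 150 (JDN 1775914).
Since JDN mod 7 = 0 (0 = Monday), the day is Monday.

Monday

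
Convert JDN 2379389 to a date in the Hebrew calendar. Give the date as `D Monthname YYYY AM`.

The Gregorian equivalent of JDN 2379389 is 12 June 1802.
In the Hebrew calendar that day is 12 Sivan 5562 AM.

12 Sivan 5562 AM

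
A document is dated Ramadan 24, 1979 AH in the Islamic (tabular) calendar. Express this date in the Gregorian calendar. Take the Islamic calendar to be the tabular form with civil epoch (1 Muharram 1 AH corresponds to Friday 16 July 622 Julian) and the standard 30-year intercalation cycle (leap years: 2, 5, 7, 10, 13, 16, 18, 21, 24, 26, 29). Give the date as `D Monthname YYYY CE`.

Julian Day Number of the source date = 2649636.
Converting JDN 2649636 to the Gregorian calendar gives 10 May 2542 CE.

10 May 2542 CE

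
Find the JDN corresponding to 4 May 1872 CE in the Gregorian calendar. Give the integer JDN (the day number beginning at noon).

2404918

JDN 2451545 is 1 January 2000 CE (Gregorian); the target day is −46627 days from there, so JDN = 2404918.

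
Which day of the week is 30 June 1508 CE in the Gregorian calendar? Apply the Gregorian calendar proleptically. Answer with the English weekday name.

Tuesday

2272026 ≡ 1 (mod 7); counting from Monday = 0 gives Tuesday.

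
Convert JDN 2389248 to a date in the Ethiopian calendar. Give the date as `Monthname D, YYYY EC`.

Sene 3, 1821 EC

The Gregorian equivalent of JDN 2389248 is 9 June 1829.
In the Ethiopian calendar that day is Sene 3, 1821 EC.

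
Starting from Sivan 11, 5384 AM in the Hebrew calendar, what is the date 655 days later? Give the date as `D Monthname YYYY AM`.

17 Adar 5386 AM

Counting 655 days forward from JDN 2314363 reaches JDN 2315018, which is 17 Adar 5386 AM.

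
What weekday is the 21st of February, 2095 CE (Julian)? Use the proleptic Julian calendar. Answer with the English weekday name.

Sunday

In the Gregorian calendar this is 6 March 2095 (JDN 2486308).
Since JDN mod 7 = 6 (0 = Monday), the day is Sunday.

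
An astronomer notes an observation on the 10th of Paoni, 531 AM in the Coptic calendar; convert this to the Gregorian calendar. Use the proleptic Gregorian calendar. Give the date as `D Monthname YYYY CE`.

8 June 815 CE

Julian Day Number of the source date = 2018891.
Converting JDN 2018891 to the Gregorian calendar gives 8 June 815 CE.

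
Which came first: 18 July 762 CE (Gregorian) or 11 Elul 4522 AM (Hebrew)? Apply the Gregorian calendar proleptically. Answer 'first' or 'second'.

Converting both to JDN: 1999573 vs 1999625; the smaller is the first.

first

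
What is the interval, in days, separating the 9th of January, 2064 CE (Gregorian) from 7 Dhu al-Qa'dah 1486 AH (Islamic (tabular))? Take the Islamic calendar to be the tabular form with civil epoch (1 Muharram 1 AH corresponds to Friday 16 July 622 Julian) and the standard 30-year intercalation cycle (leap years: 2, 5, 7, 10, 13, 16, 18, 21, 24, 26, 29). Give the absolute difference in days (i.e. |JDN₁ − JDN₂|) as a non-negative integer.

46

First date → JDN 2474929; second date → JDN 2474975.
The interval is |2474929 − 2474975| = 46 days.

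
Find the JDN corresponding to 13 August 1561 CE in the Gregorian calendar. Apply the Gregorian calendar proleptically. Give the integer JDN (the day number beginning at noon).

2291428

JDN 2400001 is 17 November 1858 CE (Gregorian), MJD 0; the target day is −108573 days from there, so JDN = 2291428.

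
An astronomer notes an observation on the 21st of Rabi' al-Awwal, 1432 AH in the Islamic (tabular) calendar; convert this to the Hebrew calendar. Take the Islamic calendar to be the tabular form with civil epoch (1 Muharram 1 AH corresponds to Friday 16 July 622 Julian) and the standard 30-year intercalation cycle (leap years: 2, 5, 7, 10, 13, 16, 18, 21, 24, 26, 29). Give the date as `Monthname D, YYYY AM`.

Adar I 21, 5771 AM

The source date corresponds to 25 February 2011 in the Gregorian calendar (JDN 2455618).
That day falls on 21 Adar I 5771 AM in the Hebrew calendar.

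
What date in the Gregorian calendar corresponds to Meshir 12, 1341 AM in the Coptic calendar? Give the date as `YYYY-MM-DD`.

Both dates share Julian Day Number 2314626; in the Gregorian calendar that is 16 February 1625 CE.

1625-02-16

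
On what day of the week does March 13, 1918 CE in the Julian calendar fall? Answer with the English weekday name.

Tuesday

This is JDN 2421679 (26 March 1918 Gregorian).
Since JDN mod 7 = 1 (0 = Monday), the day is Tuesday.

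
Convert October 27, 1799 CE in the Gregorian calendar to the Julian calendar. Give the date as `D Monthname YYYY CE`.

For dates in this range the Gregorian date is 11 days ahead of the Julian.
27 October 1799 Gregorian − 11 days → 16 October 1799 Julian.

16 October 1799 CE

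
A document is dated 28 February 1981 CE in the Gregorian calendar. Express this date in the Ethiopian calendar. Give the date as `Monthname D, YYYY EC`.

Yekatit 21, 1973 EC

Both dates share Julian Day Number 2444664; in the Ethiopian calendar that is 21 Yekatit 1973 EC.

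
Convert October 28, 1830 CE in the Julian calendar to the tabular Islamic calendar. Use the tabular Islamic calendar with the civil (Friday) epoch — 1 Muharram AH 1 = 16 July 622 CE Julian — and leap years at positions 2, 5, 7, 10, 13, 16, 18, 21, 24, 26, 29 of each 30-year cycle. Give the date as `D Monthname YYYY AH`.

The source date corresponds to 9 November 1830 in the Gregorian calendar (JDN 2389766).
That day falls on 23 Jumada al-Awwal 1246 AH in the tabular Islamic calendar.

23 Jumada al-Awwal 1246 AH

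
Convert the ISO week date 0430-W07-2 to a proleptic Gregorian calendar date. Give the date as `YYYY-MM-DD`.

ISO week 1 of 430 is the week containing the first Thursday of 430.
Week 7, day 2 (Tuesday) lands on 0430-02-12.

0430-02-12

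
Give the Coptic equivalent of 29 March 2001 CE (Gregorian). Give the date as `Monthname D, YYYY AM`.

Julian Day Number of the source date = 2451998.
Converting JDN 2451998 to the Coptic calendar gives 20 Paremhat 1717 AM.

Paremhat 20, 1717 AM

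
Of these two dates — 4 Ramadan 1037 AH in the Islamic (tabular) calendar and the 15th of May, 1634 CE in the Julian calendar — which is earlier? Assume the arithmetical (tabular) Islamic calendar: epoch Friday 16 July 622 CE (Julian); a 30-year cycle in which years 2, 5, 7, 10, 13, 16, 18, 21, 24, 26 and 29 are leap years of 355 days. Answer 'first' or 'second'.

first

The two dates have Julian Day Numbers 2315803 and 2318011 respectively.
Since 2315803 < 2318011, the first date comes first.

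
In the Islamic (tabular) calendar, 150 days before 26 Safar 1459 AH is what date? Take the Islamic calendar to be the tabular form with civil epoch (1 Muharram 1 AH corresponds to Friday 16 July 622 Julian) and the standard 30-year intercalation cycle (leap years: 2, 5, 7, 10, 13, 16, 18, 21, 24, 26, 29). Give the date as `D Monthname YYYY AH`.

25 Ramadan 1458 AH

The starting date is JDN 2465162; 2465162 − 150 = 2465012.
JDN 2465012 corresponds to 25 Ramadan 1458 AH.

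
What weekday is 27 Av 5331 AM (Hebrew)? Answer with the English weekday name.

This is JDN 2295095 (28 August 1571 Gregorian).
2295095 ≡ 5 (mod 7); counting from Monday = 0 gives Saturday.

Saturday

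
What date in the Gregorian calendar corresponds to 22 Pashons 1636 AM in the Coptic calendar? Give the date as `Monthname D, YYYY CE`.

May 30, 1920 CE

Both dates share Julian Day Number 2422475; in the Gregorian calendar that is 30 May 1920 CE.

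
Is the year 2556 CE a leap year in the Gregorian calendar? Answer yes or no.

yes

2556 is divisible by 4 and not by 100, so it is a leap year.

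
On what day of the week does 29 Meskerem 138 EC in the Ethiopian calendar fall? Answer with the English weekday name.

Saturday

Equivalently 25 September 145 Gregorian, JDN 1774288.
Since JDN mod 7 = 5 (0 = Monday), the day is Saturday.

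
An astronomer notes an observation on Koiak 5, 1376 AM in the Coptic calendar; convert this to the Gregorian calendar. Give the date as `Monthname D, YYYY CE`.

Both dates share Julian Day Number 2327343; in the Gregorian calendar that is 12 December 1659 CE.

December 12, 1659 CE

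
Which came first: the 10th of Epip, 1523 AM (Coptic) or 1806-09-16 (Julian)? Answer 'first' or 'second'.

First date → JDN 2381249; second date → JDN 2380958.
JDN 2380958 < JDN 2381249, so the second date is earlier.

second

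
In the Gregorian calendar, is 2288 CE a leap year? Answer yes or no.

yes

2288 is divisible by 4 and not by 100, so it is a leap year.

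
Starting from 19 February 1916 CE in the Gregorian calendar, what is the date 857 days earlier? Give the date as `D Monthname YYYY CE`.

JDN of 19 February 1916 CE = 2420913.
2420913 − 857 = 2420056.
JDN 2420056 in the Gregorian calendar is 15 October 1913 CE.

15 October 1913 CE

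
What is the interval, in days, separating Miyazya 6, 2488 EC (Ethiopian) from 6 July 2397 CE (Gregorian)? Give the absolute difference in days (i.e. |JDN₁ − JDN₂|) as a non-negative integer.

36080

First date → JDN 2632813; second date → JDN 2596733.
The interval is |2632813 − 2596733| = 36080 days.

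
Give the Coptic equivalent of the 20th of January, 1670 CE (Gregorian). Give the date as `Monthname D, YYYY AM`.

Tobi 15, 1386 AM

Both dates share Julian Day Number 2331035; in the Coptic calendar that is 15 Tobi 1386 AM.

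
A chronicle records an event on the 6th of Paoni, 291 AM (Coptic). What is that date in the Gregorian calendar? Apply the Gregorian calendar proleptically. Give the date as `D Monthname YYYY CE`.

Julian Day Number of the source date = 1931227.
Converting JDN 1931227 to the Gregorian calendar gives 2 June 575 CE.

2 June 575 CE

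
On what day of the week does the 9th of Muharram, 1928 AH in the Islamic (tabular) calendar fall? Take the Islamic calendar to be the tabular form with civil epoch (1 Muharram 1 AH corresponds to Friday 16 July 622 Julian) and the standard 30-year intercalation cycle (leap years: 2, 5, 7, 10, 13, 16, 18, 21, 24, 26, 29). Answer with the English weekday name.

Sunday

In the Gregorian calendar this is 9 March 2492 (JDN 2631313).
2631313 ≡ 6 (mod 7); counting from Monday = 0 gives Sunday.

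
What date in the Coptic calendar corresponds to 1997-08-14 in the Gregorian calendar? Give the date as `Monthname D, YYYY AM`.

Julian Day Number of the source date = 2450675.
Converting JDN 2450675 to the Coptic calendar gives 8 Mesori 1713 AM.

Mesori 8, 1713 AM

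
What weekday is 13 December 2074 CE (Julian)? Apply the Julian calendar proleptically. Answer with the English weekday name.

Wednesday

In the Gregorian calendar this is 26 December 2074 (JDN 2478933).
JDN 2478933 mod 7 = 2, and JDN 0 was a Monday, so this is a Wednesday.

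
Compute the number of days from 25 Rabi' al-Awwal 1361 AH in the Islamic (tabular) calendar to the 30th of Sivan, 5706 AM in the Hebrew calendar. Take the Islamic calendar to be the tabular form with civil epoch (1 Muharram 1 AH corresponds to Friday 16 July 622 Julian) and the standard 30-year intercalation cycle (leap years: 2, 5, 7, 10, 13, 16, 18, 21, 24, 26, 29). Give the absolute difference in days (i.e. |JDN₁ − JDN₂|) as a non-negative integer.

1539

JDN of the first date = 2430462.
JDN of the second date = 2432001.
|2432001 − 2430462| = 1539.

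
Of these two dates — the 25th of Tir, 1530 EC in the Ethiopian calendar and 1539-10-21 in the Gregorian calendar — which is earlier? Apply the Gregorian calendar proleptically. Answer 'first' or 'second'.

first

Converting both to JDN: 2282832 vs 2283461; the smaller is the first.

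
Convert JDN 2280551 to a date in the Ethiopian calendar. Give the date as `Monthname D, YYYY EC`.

JDN 2280551 is 2 November 1531 in the proleptic Gregorian calendar.
In the Ethiopian calendar that day is Tikimt 25, 1524 EC.

Tikimt 25, 1524 EC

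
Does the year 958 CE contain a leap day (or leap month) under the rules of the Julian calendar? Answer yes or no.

958 mod 4 = 2, so it is a common year in the Julian calendar.

no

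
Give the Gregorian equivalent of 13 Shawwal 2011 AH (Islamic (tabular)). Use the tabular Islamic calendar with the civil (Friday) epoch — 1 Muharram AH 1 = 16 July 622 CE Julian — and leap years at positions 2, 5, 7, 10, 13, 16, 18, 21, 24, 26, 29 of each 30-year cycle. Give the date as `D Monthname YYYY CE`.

15 June 2573 CE

Both dates share Julian Day Number 2660995; in the Gregorian calendar that is 15 June 2573 CE.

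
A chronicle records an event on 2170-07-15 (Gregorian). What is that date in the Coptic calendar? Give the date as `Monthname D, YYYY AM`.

Julian Day Number of the source date = 2513832.
Converting JDN 2513832 to the Coptic calendar gives 7 Epip 1886 AM.

Epip 7, 1886 AM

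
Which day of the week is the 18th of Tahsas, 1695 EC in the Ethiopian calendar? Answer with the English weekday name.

In the Gregorian calendar this is 25 December 1702 (JDN 2343061).
2343061 ≡ 0 (mod 7); counting from Monday = 0 gives Monday.

Monday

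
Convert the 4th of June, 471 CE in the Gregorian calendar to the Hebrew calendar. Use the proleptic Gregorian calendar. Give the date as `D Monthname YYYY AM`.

28 Sivan 4231 AM

Both dates share Julian Day Number 1893244; in the Hebrew calendar that is 28 Sivan 4231 AM.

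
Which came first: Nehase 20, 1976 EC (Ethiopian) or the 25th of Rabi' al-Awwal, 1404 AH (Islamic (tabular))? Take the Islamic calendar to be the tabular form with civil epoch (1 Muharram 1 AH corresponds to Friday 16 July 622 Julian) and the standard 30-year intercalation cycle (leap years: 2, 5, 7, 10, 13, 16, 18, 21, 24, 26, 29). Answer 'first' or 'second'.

second

Converting both to JDN: 2445939 vs 2445699; the smaller is the second.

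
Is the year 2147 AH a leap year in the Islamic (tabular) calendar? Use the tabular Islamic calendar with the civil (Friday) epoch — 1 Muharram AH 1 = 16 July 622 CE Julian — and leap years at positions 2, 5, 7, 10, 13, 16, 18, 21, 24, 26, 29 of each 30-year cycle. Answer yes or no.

Year 2147 AH is year 17 of its 30-year cycle; leap positions are 2, 5, 7, 10, 13, 16, 18, 21, 24, 26, 29, so it is a common year (354 days).

no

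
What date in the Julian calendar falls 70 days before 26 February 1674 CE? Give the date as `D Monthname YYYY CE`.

The starting date is JDN 2332543; 2332543 − 70 = 2332473.
JDN 2332473 corresponds to 18 December 1673 CE.

18 December 1673 CE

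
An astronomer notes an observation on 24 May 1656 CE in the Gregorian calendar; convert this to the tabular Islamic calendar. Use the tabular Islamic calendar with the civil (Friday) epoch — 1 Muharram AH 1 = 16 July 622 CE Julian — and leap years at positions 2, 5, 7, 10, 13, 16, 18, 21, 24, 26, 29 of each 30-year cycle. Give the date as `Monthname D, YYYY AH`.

Rajab 30, 1066 AH

Both dates share Julian Day Number 2326046; in the tabular Islamic calendar that is 30 Rajab 1066 AH.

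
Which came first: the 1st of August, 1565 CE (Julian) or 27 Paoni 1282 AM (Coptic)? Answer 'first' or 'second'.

first

The two dates have Julian Day Numbers 2292887 and 2293211 respectively.
Since 2292887 < 2293211, the first date comes first.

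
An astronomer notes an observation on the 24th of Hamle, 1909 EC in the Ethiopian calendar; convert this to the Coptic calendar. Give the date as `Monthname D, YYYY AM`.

Epip 24, 1633 AM

The source date corresponds to 31 July 1917 in the Gregorian calendar (JDN 2421441).
That day falls on 24 Epip 1633 AM in the Coptic calendar.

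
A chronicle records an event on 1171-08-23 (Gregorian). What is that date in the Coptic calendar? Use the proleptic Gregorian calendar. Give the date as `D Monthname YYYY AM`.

23 Mesori 887 AM

Both dates share Julian Day Number 2148993; in the Coptic calendar that is 23 Mesori 887 AM.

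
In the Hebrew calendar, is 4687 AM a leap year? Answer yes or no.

no

Hebrew year 4687 is year 13 of its 19-year Metonic cycle; leap years are at positions 3, 6, 8, 11, 14, 17, 19, so it is a common year (12 months).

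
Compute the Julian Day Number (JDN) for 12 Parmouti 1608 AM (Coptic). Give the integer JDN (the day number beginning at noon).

2412208

In the Gregorian calendar the same day is 19 April 1892.
JDN 2451545 is 1 January 2000 CE (Gregorian); the target day is −39337 days from there, so JDN = 2412208.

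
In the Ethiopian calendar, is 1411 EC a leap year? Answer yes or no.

yes

1411 mod 4 = 3; in the Ethiopian calendar a year is leap when year mod 4 = 3, so it is a leap year.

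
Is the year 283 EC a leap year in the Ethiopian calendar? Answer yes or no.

yes

283 mod 4 = 3; in the Ethiopian calendar a year is leap when year mod 4 = 3, so it is a leap year.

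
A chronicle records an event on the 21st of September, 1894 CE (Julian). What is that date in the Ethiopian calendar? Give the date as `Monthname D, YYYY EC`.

The source date corresponds to 3 October 1894 in the Gregorian calendar (JDN 2413105).
That day falls on 24 Meskerem 1887 EC in the Ethiopian calendar.

Meskerem 24, 1887 EC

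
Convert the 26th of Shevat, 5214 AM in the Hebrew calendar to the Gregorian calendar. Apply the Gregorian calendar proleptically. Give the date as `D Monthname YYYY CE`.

3 February 1454 CE

Both dates share Julian Day Number 2252156; in the Gregorian calendar that is 3 February 1454 CE.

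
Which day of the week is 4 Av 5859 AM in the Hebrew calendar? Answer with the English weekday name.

This is JDN 2487906 (21 July 2099 Gregorian).
JDN 2487906 mod 7 = 1, and JDN 0 was a Monday, so this is a Tuesday.

Tuesday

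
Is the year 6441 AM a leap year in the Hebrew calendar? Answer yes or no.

yes

Hebrew year 6441 is year 19 of its 19-year Metonic cycle; leap years are at positions 3, 6, 8, 11, 14, 17, 19, so it is a leap year (13 months).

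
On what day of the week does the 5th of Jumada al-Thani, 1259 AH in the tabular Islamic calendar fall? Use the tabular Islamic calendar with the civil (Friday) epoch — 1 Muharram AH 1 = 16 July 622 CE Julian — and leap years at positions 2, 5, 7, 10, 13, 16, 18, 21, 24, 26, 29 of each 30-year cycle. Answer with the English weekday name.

Monday

This is JDN 2394385 (3 July 1843 Gregorian).
Since JDN mod 7 = 0 (0 = Monday), the day is Monday.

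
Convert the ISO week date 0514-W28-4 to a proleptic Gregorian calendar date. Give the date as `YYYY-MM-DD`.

ISO week 1 of 514 is the week containing the first Thursday of 514.
Week 28, day 4 (Thursday) lands on 0514-07-12.

0514-07-12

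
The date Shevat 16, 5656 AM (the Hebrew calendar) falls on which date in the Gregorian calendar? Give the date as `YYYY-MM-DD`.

1896-01-31

Julian Day Number of the source date = 2413590.
Converting JDN 2413590 to the Gregorian calendar gives 31 January 1896 CE.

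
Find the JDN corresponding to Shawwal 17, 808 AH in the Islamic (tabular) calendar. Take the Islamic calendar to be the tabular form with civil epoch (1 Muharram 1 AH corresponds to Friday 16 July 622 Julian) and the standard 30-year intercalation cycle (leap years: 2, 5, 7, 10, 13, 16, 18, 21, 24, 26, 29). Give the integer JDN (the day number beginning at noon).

2234696

In the proleptic Gregorian calendar the same day is 16 April 1406.
JDN 2299161 is 15 October 1582 CE (Gregorian); the target day is −64465 days from there, so JDN = 2234696.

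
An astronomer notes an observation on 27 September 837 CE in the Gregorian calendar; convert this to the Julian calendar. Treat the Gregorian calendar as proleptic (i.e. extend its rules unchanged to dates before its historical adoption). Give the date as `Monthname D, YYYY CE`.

September 23, 837 CE

The Julian–Gregorian offset here is 4 days (Julian trailing).
27 September 837 Gregorian − 4 days → 23 September 837 Julian.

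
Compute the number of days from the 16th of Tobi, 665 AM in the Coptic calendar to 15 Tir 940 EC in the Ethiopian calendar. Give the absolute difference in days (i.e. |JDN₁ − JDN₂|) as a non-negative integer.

366

JDN of the first date = 2067691.
JDN of the second date = 2067325.
|2067325 − 2067691| = 366.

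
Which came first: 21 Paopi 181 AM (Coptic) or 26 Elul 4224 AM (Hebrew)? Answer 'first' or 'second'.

The two dates have Julian Day Numbers 1890825 and 1890790 respectively.
Since 1890790 < 1890825, the second date comes first.

second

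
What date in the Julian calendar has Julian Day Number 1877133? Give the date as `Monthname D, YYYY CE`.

The proleptic Gregorian equivalent of JDN 1877133 is 25 April 427.
In the Julian calendar that day is April 24, 427 CE.

April 24, 427 CE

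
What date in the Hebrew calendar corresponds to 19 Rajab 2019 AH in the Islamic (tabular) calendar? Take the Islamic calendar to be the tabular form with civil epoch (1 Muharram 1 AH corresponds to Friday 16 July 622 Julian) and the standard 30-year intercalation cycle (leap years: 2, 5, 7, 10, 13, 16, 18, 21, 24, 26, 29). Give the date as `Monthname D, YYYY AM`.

Both dates share Julian Day Number 2663747; in the Hebrew calendar that is 20 Tevet 6341 AM.

Tevet 20, 6341 AM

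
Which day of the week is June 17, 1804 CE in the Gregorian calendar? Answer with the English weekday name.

Sunday

2380125 ≡ 6 (mod 7); counting from Monday = 0 gives Sunday.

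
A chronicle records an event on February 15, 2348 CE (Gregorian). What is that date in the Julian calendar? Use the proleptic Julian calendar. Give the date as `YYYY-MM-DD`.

At this point the Julian calendar is 16 days behind the Gregorian.
15 February 2348 Gregorian − 16 days → 30 January 2348 Julian.

2348-01-30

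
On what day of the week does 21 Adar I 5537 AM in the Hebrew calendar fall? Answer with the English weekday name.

Friday

Equivalently 28 February 1777 Gregorian, JDN 2370155.
Since JDN mod 7 = 4 (0 = Monday), the day is Friday.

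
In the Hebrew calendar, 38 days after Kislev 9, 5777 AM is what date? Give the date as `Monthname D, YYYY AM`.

Tevet 18, 5777 AM

The starting date is JDN 2457732; 2457732 + 38 = 2457770.
JDN 2457770 corresponds to Tevet 18, 5777 AM.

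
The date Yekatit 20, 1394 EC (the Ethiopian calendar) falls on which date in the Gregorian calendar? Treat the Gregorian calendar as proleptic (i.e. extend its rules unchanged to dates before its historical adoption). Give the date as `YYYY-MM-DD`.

1402-02-23

Julian Day Number of the source date = 2233183.
Converting JDN 2233183 to the Gregorian calendar gives 23 February 1402 CE.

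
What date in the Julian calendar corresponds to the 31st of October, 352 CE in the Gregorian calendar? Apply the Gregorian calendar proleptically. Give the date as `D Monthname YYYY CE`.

30 October 352 CE

The Julian–Gregorian offset here is 1 day (Julian trailing).
31 October 352 Gregorian − 1 day → 30 October 352 Julian.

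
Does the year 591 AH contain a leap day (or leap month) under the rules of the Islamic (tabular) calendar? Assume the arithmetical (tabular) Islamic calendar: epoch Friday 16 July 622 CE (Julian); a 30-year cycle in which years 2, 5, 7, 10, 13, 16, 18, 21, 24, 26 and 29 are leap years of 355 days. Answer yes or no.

Year 591 AH is year 21 of its 30-year cycle; leap positions are 2, 5, 7, 10, 13, 16, 18, 21, 24, 26, 29, so it is a leap year (355 days).

yes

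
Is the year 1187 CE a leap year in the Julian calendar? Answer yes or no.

1187 mod 4 = 3, so it is a common year in the Julian calendar.

no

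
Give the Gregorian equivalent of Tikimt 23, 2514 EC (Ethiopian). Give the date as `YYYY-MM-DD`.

2521-11-06

Julian Day Number of the source date = 2642146.
Converting JDN 2642146 to the Gregorian calendar gives 6 November 2521 CE.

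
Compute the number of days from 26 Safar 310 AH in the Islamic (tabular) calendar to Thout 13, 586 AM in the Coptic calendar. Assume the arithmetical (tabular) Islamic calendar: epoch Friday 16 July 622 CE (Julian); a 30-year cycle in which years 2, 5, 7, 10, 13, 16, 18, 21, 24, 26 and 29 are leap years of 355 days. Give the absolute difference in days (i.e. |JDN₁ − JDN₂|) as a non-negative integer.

First date → JDN 2057994; second date → JDN 2038713.
The interval is |2057994 − 2038713| = 19281 days.

19281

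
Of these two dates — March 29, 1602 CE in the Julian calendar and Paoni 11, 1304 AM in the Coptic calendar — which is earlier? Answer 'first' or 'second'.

First date → JDN 2306276; second date → JDN 2301231.
JDN 2301231 < JDN 2306276, so the second date is earlier.

second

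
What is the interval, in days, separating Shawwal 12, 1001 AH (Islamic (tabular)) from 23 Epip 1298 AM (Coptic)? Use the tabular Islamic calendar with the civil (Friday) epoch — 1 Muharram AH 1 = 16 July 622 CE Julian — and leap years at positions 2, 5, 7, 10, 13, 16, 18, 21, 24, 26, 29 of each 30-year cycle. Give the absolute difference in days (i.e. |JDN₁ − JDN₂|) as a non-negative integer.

First date → JDN 2303084; second date → JDN 2299081.
The interval is |2303084 − 2299081| = 4003 days.

4003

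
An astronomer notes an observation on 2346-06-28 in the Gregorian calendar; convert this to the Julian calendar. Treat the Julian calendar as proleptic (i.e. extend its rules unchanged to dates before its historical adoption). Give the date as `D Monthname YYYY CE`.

At this point the Julian calendar is 16 days behind the Gregorian.
28 June 2346 Gregorian − 16 days → 12 June 2346 Julian.

12 June 2346 CE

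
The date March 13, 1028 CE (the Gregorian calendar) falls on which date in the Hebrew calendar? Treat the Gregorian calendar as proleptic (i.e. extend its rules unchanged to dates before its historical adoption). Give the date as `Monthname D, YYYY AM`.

Julian Day Number of the source date = 2096601.
Converting JDN 2096601 to the Hebrew calendar gives 7 Adar II 4788 AM.

Adar II 7, 4788 AM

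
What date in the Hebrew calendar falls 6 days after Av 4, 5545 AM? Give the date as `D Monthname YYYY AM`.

10 Av 5545 AM

JDN of Av 4, 5545 AM = 2373210.
2373210 + 6 = 2373216.
JDN 2373216 in the Hebrew calendar is 10 Av 5545 AM.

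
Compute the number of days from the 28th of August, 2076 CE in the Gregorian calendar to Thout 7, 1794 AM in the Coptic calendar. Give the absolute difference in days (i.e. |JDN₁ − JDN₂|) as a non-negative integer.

JDN of the first date = 2479544.
JDN of the second date = 2479929.
|2479929 − 2479544| = 385.

385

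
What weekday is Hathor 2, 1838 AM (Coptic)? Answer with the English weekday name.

This is JDN 2496055 (12 November 2121 Gregorian).
JDN 2496055 mod 7 = 2, and JDN 0 was a Monday, so this is a Wednesday.

Wednesday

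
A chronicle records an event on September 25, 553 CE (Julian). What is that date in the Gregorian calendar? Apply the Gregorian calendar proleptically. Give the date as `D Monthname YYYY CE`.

At this point the Julian calendar is 2 days behind the Gregorian.
25 September 553 Julian + 2 days → 27 September 553 Gregorian.

27 September 553 CE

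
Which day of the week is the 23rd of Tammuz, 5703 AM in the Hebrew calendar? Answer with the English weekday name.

Monday

In the Gregorian calendar this is 26 July 1943 (JDN 2430932).
Since JDN mod 7 = 0 (0 = Monday), the day is Monday.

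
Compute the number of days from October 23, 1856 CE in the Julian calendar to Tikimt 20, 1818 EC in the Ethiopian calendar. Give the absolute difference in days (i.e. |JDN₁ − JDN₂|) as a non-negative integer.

JDN of the first date = 2399258.
JDN of the second date = 2387929.
|2387929 − 2399258| = 11329.

11329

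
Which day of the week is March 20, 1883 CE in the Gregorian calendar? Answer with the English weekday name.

Tuesday

2408890 ≡ 1 (mod 7); counting from Monday = 0 gives Tuesday.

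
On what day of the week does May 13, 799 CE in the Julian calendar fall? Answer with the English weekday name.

Monday

Equivalently 17 May 799 Gregorian, JDN 2013025.
Since JDN mod 7 = 0 (0 = Monday), the day is Monday.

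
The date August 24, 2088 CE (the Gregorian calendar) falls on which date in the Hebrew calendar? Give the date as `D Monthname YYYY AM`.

Julian Day Number of the source date = 2483923.
Converting JDN 2483923 to the Hebrew calendar gives 7 Elul 5848 AM.

7 Elul 5848 AM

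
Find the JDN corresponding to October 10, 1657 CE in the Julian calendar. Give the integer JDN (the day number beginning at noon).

Equivalently 20 October 1657 (Gregorian).
JDN 2299161 is 15 October 1582 CE (Gregorian); the target day is +27399 days from there, so JDN = 2326560.

2326560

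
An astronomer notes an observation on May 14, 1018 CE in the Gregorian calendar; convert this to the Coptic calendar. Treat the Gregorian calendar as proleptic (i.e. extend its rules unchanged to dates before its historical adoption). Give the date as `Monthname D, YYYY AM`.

Both dates share Julian Day Number 2093010; in the Coptic calendar that is 13 Pashons 734 AM.

Pashons 13, 734 AM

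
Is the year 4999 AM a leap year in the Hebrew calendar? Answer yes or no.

no

Hebrew year 4999 is year 2 of its 19-year Metonic cycle; leap years are at positions 3, 6, 8, 11, 14, 17, 19, so it is a common year (12 months).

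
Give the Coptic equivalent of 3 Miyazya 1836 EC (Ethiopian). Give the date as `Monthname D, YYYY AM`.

Parmouti 3, 1560 AM

Julian Day Number of the source date = 2394667.
Converting JDN 2394667 to the Coptic calendar gives 3 Parmouti 1560 AM.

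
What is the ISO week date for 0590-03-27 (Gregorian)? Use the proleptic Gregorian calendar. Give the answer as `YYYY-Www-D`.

0590-W12-6

The weekday is Saturday (ISO weekday 6).
That Saturday belongs to ISO week 12 of ISO year 590.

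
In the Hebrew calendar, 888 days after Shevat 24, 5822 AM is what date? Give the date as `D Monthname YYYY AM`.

27 Tammuz 5824 AM

Counting 888 days forward from JDN 2474225 reaches JDN 2475113, which is 27 Tammuz 5824 AM.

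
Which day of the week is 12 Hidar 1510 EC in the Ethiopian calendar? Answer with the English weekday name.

This is JDN 2275454 (18 November 1517 Gregorian).
2275454 ≡ 6 (mod 7); counting from Monday = 0 gives Sunday.

Sunday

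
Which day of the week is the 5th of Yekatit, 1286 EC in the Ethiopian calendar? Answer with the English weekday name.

Saturday

This is JDN 2193721 (6 February 1294 Gregorian).
2193721 ≡ 5 (mod 7); counting from Monday = 0 gives Saturday.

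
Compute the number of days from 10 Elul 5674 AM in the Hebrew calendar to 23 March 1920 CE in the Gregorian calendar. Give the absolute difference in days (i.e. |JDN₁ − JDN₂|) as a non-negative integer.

First date → JDN 2420377; second date → JDN 2422407.
The interval is |2420377 − 2422407| = 2030 days.

2030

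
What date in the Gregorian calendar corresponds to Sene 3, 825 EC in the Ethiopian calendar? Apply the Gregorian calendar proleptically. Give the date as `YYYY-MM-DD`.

0833-06-01

Both dates share Julian Day Number 2025459; in the Gregorian calendar that is 1 June 833 CE.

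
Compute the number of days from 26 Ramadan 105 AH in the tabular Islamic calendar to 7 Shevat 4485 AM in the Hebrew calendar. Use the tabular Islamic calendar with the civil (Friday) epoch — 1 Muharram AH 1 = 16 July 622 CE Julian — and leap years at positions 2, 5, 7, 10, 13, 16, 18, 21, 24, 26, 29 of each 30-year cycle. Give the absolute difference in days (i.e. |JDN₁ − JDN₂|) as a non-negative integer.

JDN of the first date = 1985555.
JDN of the second date = 1985890.
|1985890 − 1985555| = 335.

335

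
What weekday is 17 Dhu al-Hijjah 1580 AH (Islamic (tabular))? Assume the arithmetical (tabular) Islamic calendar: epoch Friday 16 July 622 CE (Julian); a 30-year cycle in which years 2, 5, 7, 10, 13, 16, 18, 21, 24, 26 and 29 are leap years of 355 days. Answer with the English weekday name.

Equivalently 18 June 2155 Gregorian, JDN 2508326.
JDN 2508326 mod 7 = 2, and JDN 0 was a Monday, so this is a Wednesday.

Wednesday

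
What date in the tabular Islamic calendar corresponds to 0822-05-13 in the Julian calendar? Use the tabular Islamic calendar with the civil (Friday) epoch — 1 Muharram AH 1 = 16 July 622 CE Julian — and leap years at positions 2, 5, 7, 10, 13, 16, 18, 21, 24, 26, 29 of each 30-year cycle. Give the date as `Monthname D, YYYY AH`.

Both dates share Julian Day Number 2021426; in the tabular Islamic calendar that is 17 Dhu al-Hijjah 206 AH.

Dhu al-Hijjah 17, 206 AH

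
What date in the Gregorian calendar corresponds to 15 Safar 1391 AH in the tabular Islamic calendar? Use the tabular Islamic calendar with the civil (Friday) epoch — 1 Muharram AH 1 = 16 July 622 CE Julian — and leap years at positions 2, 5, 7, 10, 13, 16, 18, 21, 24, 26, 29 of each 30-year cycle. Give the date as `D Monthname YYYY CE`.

12 April 1971 CE

Both dates share Julian Day Number 2441054; in the Gregorian calendar that is 12 April 1971 CE.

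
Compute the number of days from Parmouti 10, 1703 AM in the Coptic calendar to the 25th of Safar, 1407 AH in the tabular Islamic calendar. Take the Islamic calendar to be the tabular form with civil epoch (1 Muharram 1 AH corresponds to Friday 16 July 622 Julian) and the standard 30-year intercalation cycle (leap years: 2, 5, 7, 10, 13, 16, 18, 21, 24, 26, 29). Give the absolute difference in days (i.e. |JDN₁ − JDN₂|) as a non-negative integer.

First date → JDN 2446904; second date → JDN 2446734.
The interval is |2446904 − 2446734| = 170 days.

170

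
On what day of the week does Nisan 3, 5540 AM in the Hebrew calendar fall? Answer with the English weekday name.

Saturday

In the Gregorian calendar this is 8 April 1780 (JDN 2371290).
2371290 ≡ 5 (mod 7); counting from Monday = 0 gives Saturday.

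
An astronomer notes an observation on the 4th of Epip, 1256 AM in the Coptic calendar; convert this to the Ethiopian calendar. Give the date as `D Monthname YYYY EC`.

4 Hamle 1532 EC

The source date corresponds to 8 July 1540 in the proleptic Gregorian calendar (JDN 2283722).
That day falls on 4 Hamle 1532 EC in the Ethiopian calendar.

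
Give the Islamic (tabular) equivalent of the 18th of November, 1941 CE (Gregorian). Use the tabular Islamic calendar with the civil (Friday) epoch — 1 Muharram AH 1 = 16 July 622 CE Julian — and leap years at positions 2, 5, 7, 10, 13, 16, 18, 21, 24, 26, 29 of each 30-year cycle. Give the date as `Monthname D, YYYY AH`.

Shawwal 28, 1360 AH

Julian Day Number of the source date = 2430317.
Converting JDN 2430317 to the tabular Islamic calendar gives 28 Shawwal 1360 AH.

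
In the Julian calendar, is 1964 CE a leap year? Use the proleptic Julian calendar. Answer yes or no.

yes

1964 mod 4 = 0, so it is a leap year in the Julian calendar.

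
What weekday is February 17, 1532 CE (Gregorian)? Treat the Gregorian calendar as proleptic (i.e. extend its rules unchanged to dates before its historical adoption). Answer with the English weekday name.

Wednesday

JDN 2280658 mod 7 = 2, and JDN 0 was a Monday, so this is a Wednesday.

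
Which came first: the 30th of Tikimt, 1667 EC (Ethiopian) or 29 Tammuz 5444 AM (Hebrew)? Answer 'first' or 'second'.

Converting both to JDN: 2332786 vs 2336321; the smaller is the first.

first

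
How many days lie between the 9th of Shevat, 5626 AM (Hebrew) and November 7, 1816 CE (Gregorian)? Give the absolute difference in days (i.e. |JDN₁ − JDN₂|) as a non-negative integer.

17976

First date → JDN 2402627; second date → JDN 2384651.
The interval is |2402627 − 2384651| = 17976 days.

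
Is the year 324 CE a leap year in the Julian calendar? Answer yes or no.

yes

324 mod 4 = 0, so it is a leap year in the Julian calendar.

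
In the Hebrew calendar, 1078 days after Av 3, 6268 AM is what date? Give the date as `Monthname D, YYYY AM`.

Tammuz 18, 6271 AM

Counting 1078 days forward from JDN 2637301 reaches JDN 2638379, which is Tammuz 18, 6271 AM.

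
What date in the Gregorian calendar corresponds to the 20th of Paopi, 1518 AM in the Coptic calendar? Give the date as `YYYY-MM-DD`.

1801-10-29

Julian Day Number of the source date = 2379163.
Converting JDN 2379163 to the Gregorian calendar gives 29 October 1801 CE.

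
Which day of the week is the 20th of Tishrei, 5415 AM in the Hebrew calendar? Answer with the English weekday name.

Thursday

This is JDN 2325445 (1 October 1654 Gregorian).
Since JDN mod 7 = 3 (0 = Monday), the day is Thursday.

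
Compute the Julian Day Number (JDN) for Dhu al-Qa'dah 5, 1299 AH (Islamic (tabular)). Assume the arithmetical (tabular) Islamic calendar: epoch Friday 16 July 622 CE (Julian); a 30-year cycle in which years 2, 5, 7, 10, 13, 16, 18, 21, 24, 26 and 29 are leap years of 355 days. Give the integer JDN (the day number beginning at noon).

Equivalently 18 September 1882 (Gregorian).
JDN 2299161 is 15 October 1582 CE (Gregorian); the target day is +109546 days from there, so JDN = 2408707.

2408707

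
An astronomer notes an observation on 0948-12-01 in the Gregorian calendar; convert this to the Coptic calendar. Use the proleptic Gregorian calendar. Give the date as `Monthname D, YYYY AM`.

Hathor 30, 665 AM

Both dates share Julian Day Number 2067645; in the Coptic calendar that is 30 Hathor 665 AM.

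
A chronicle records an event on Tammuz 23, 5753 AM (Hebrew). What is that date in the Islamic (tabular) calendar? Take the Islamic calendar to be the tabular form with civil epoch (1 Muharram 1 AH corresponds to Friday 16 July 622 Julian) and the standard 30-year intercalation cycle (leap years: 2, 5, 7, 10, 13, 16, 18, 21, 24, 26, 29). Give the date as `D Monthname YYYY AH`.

22 Muharram 1414 AH

Both dates share Julian Day Number 2449181; in the tabular Islamic calendar that is 22 Muharram 1414 AH.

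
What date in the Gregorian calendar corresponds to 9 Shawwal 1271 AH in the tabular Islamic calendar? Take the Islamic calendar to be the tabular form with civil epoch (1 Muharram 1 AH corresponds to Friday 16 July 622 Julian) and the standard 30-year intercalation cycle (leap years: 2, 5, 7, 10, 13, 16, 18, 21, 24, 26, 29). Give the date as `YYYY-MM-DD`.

Julian Day Number of the source date = 2398760.
Converting JDN 2398760 to the Gregorian calendar gives 25 June 1855 CE.

1855-06-25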